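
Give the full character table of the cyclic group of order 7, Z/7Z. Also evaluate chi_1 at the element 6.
Character table of Z/7Z (irreps indexed chi_0,...,chi_6 with chi_k(m) = zeta_7^(k*m), zeta_7 = exp(2*pi*i/7)):
  irrep \ class  {0} (size 1)  {1} (size 1)    {2} (size 1)    {3} (size 1)    {4} (size 1)    {5} (size 1)    {6} (size 1)  
  chi_0          1             1               1               1               1               1               1             
  chi_1          1             exp(2*I*pi/7)   exp(4*I*pi/7)   exp(6*I*pi/7)   exp(-6*I*pi/7)  exp(-4*I*pi/7)  exp(-2*I*pi/7)
  chi_2          1             exp(4*I*pi/7)   exp(-6*I*pi/7)  exp(-2*I*pi/7)  exp(2*I*pi/7)   exp(6*I*pi/7)   exp(-4*I*pi/7)
  chi_3          1             exp(6*I*pi/7)   exp(-2*I*pi/7)  exp(4*I*pi/7)   exp(-4*I*pi/7)  exp(2*I*pi/7)   exp(-6*I*pi/7)
  chi_4          1             exp(-6*I*pi/7)  exp(2*I*pi/7)   exp(-4*I*pi/7)  exp(4*I*pi/7)   exp(-2*I*pi/7)  exp(6*I*pi/7) 
  chi_5          1             exp(-4*I*pi/7)  exp(6*I*pi/7)   exp(2*I*pi/7)   exp(-2*I*pi/7)  exp(-6*I*pi/7)  exp(4*I*pi/7) 
  chi_6          1             exp(-2*I*pi/7)  exp(-4*I*pi/7)  exp(-6*I*pi/7)  exp(6*I*pi/7)   exp(4*I*pi/7)   exp(2*I*pi/7) 

Spot check: chi_1(6) = zeta_7^(1*6) = zeta_7^6 = exp(-2*I*pi/7).

Proof sketch: Z/7Z is abelian, so all 7 irreducible complex representations are 1-dimensional. They are given by chi_k(m) = zeta_7^(k*m) for k = 0,...,6. Row orthogonality: sum_m chi_k(m) conj(chi_l(m)) = 7 * [k = l].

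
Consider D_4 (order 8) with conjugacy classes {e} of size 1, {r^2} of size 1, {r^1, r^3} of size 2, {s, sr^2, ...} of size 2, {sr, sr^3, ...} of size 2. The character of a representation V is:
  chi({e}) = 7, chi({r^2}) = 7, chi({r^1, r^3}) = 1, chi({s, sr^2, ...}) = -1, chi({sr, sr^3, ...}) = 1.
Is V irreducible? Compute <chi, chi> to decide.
Not irreducible (reducible): <chi, chi> = 13 > 1.

Details: <chi, chi> = (1/|G|) sum_C |C| * |chi(C)|^2 = (1/8)[1*|7|^2 + 1*|7|^2 + 2*|1|^2 + 2*|-1|^2 + 2*|1|^2]
  = (1/8)[(49) + (49) + (2) + (2) + (2)] = 104/8 = 13.
A character is irreducible iff <chi, chi> = 1, so this representation is reducible.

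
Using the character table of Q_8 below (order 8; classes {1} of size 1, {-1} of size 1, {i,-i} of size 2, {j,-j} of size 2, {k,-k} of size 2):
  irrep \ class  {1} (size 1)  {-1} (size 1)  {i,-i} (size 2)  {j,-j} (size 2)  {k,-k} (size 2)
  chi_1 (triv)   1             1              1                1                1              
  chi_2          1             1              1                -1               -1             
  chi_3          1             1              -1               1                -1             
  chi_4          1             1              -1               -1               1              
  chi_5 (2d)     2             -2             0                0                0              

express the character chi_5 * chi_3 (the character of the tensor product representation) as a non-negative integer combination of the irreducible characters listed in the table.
chi_5 tensor chi_3 = chi_5 (all other irreducibles have multiplicity 0).

Justification: The character of a tensor product is the pointwise product (chi_5 * chi_3)(C) = chi_5(C) * chi_3(C):
  {1}: (2)*(1), {-1}: (-2)*(1), {i,-i}: (0)*(-1), {j,-j}: (0)*(1), {k,-k}: (0)*(-1)
so (chi_5 * chi_3) takes values
  {1} -> 2, {-1} -> -2, {i,-i} -> 0, {j,-j} -> 0, {k,-k} -> 0.
Now take the inner product of this character with each irreducible chi from the table, <chi_5*chi_3, chi> = (1/8) sum_C |C| (chi_5*chi_3)(C) conj(chi(C)):
  <chi_5*chi_3, chi_1> = (1/8)[1*(2)*conj(1) + 1*(-2)*conj(1) + 2*(0)*conj(1) + 2*(0)*conj(1) + 2*(0)*conj(1)]
      = (1/8)[(2) + (-2) + (0) + (0) + (0)] = 0/8 = 0
  <chi_5*chi_3, chi_2> = (1/8)[1*(2)*conj(1) + 1*(-2)*conj(1) + 2*(0)*conj(1) + 2*(0)*conj(-1) + 2*(0)*conj(-1)]
      = (1/8)[(2) + (-2) + (0) + (0) + (0)] = 0/8 = 0
  <chi_5*chi_3, chi_3> = (1/8)[1*(2)*conj(1) + 1*(-2)*conj(1) + 2*(0)*conj(-1) + 2*(0)*conj(1) + 2*(0)*conj(-1)]
      = (1/8)[(2) + (-2) + (0) + (0) + (0)] = 0/8 = 0
  <chi_5*chi_3, chi_4> = (1/8)[1*(2)*conj(1) + 1*(-2)*conj(1) + 2*(0)*conj(-1) + 2*(0)*conj(-1) + 2*(0)*conj(1)]
      = (1/8)[(2) + (-2) + (0) + (0) + (0)] = 0/8 = 0
  <chi_5*chi_3, chi_5> = (1/8)[1*(2)*conj(2) + 1*(-2)*conj(-2) + 2*(0)*conj(0) + 2*(0)*conj(0) + 2*(0)*conj(0)]
      = (1/8)[(4) + (4) + (0) + (0) + (0)] = 8/8 = 1
Hence the multiplicities are chi_5: 1. Dimension check: dim(chi_5)*dim(chi_3) = 2*1 = 2 and sum (mult * dim) = 1*2 = 2.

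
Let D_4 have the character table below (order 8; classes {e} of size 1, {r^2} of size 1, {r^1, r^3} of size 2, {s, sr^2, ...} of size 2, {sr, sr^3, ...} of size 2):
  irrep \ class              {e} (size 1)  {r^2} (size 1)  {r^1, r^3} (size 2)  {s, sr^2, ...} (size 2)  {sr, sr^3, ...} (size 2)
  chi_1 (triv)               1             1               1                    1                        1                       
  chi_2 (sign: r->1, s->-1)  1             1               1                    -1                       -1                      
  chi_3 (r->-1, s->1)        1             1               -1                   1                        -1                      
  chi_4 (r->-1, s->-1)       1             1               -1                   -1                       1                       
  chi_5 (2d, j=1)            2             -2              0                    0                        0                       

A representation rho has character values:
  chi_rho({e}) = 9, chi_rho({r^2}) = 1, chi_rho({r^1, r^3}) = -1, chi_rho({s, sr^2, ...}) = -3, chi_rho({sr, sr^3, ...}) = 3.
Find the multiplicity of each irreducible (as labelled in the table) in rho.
Multiplicities: chi_1: 1, chi_2: 1, chi_3: 0, chi_4: 3, chi_5: 2.

Why: Use <chi_rho, chi> = (1/|G|) sum_C |C| * chi_rho(C) * conj(chi(C)) with |G| = 8 for each irreducible chi in the table:
  <chi_rho, chi_1> = (1/8)[1*(9)*conj(1) + 1*(1)*conj(1) + 2*(-1)*conj(1) + 2*(-3)*conj(1) + 2*(3)*conj(1)]
      = (1/8)[(9) + (1) + (-2) + (-6) + (6)] = 8/8 = 1
  <chi_rho, chi_2> = (1/8)[1*(9)*conj(1) + 1*(1)*conj(1) + 2*(-1)*conj(1) + 2*(-3)*conj(-1) + 2*(3)*conj(-1)]
      = (1/8)[(9) + (1) + (-2) + (6) + (-6)] = 8/8 = 1
  <chi_rho, chi_3> = (1/8)[1*(9)*conj(1) + 1*(1)*conj(1) + 2*(-1)*conj(-1) + 2*(-3)*conj(1) + 2*(3)*conj(-1)]
      = (1/8)[(9) + (1) + (2) + (-6) + (-6)] = 0/8 = 0
  <chi_rho, chi_4> = (1/8)[1*(9)*conj(1) + 1*(1)*conj(1) + 2*(-1)*conj(-1) + 2*(-3)*conj(-1) + 2*(3)*conj(1)]
      = (1/8)[(9) + (1) + (2) + (6) + (6)] = 24/8 = 3
  <chi_rho, chi_5> = (1/8)[1*(9)*conj(2) + 1*(1)*conj(-2) + 2*(-1)*conj(0) + 2*(-3)*conj(0) + 2*(3)*conj(0)]
      = (1/8)[(18) + (-2) + (0) + (0) + (0)] = 16/8 = 2
Dimension check: dim(rho) = sum (mult * dim) = 1*1 + 1*1 + 0*1 + 3*1 + 2*2 = 9 = chi_rho(e) = 9.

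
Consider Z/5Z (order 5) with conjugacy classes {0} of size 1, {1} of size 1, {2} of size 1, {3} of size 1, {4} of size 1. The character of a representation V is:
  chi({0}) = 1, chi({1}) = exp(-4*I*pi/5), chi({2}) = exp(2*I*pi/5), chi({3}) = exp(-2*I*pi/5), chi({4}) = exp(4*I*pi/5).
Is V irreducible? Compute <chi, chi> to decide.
Irreducible: <chi, chi> = 1.

Reasoning: <chi, chi> = (1/|G|) sum_C |C| * |chi(C)|^2 = (1/5)[1*|1|^2 + 1*|exp(-4*I*pi/5)|^2 + 1*|exp(2*I*pi/5)|^2 + 1*|exp(-2*I*pi/5)|^2 + 1*|exp(4*I*pi/5)|^2]
  = (1/5)[(1) + (1) + (1) + (1) + (1)] = 5/5 = 1.
(Exp terms are combined using exp(i*s)*conj(exp(i*t)) = exp(i*(s-t)), and sums of them are collapsed using the identity that for every m > 1 the m distinct m-th roots of unity sum to 0, e.g. 1 + exp(2*I*pi/3) + exp(-2*I*pi/3) = 0.)
A character is irreducible iff <chi, chi> = 1, so this representation is irreducible.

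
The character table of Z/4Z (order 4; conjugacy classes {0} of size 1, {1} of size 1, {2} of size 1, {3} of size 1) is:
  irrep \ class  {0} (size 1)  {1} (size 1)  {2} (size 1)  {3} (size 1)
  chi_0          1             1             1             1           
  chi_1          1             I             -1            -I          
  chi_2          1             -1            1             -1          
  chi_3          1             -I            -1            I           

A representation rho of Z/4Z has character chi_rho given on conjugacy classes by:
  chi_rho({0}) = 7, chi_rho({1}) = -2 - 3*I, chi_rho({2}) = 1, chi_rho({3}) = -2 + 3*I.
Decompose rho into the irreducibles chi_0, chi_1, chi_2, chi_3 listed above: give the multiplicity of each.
Multiplicities: chi_0: 1, chi_1: 0, chi_2: 3, chi_3: 3.

Explanation: Use <chi_rho, chi> = (1/|G|) sum_C |C| * chi_rho(C) * conj(chi(C)) with |G| = 4 for each irreducible chi in the table:
  <chi_rho, chi_0> = (1/4)[1*(7)*conj(1) + 1*(-2 - 3*I)*conj(1) + 1*(1)*conj(1) + 1*(-2 + 3*I)*conj(1)]
      = (1/4)[(7) + (-2 - 3*I) + (1) + (-2 + 3*I)] = 4/4 = 1
  <chi_rho, chi_1> = (1/4)[1*(7)*conj(1) + 1*(-2 - 3*I)*conj(I) + 1*(1)*conj(-1) + 1*(-2 + 3*I)*conj(-I)]
      = (1/4)[(7) + (-3 + 2*I) + (-1) + (-3 - 2*I)] = 0/4 = 0
  <chi_rho, chi_2> = (1/4)[1*(7)*conj(1) + 1*(-2 - 3*I)*conj(-1) + 1*(1)*conj(1) + 1*(-2 + 3*I)*conj(-1)]
      = (1/4)[(7) + (2 + 3*I) + (1) + (2 - 3*I)] = 12/4 = 3
  <chi_rho, chi_3> = (1/4)[1*(7)*conj(1) + 1*(-2 - 3*I)*conj(-I) + 1*(1)*conj(-1) + 1*(-2 + 3*I)*conj(I)]
      = (1/4)[(7) + (3 - 2*I) + (-1) + (3 + 2*I)] = 12/4 = 3
(Exp terms are combined using exp(i*s)*conj(exp(i*t)) = exp(i*(s-t)), and sums of them are collapsed using the identity that for every m > 1 the m distinct m-th roots of unity sum to 0, e.g. 1 + exp(2*I*pi/3) + exp(-2*I*pi/3) = 0.)
Dimension check: dim(rho) = sum (mult * dim) = 1*1 + 0*1 + 3*1 + 3*1 = 7 = chi_rho(e) = 7.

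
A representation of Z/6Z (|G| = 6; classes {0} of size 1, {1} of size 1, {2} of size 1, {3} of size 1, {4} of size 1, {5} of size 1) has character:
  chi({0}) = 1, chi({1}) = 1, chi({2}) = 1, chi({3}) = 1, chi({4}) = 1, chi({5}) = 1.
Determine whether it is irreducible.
Irreducible: <chi, chi> = 1.

Solution. <chi, chi> = (1/|G|) sum_C |C| * |chi(C)|^2 = (1/6)[1*|1|^2 + 1*|1|^2 + 1*|1|^2 + 1*|1|^2 + 1*|1|^2 + 1*|1|^2]
  = (1/6)[(1) + (1) + (1) + (1) + (1) + (1)] = 6/6 = 1.
(Exp terms are combined using exp(i*s)*conj(exp(i*t)) = exp(i*(s-t)), and sums of them are collapsed using the identity that for every m > 1 the m distinct m-th roots of unity sum to 0, e.g. 1 + exp(2*I*pi/3) + exp(-2*I*pi/3) = 0.)
A character is irreducible iff <chi, chi> = 1, so this representation is irreducible.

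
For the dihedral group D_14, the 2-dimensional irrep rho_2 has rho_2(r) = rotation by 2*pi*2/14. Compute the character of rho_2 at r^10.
chi_{rho_2}(r^10) = 2*cos(2*pi*2*10/14) = -2*cos(pi/7)

Derivation: rho_2(r^10) is rotation by angle 2*pi*2*10/14, whose trace is 2*cos(2*pi*2*10/14) = -2*cos(pi/7).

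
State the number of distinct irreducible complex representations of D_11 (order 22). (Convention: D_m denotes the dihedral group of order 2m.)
7

Argument: The number of irreducible complex representations of a finite group equals its number of conjugacy classes. D_11 has 7 conjugacy classes ((n+3)/2 for n odd), so D_11 (order 22) has exactly 7 irreducible complex representations.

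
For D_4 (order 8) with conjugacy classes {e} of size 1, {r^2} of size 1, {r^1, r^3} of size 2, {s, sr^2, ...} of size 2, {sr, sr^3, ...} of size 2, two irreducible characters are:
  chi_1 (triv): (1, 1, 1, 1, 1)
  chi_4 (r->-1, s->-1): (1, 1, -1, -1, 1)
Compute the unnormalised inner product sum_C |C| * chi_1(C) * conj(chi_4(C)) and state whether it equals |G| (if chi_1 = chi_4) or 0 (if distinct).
Sum = 0; so <chi_1, chi_4> = 0 (distinct irreducibles are orthogonal).

Argument: Compute term by term over conjugacy classes (|C| * chi_1(C) * conj(chi_4(C))):
  1*(1)*conj(1) + 1*(1)*conj(1) + 2*(1)*conj(-1) + 2*(1)*conj(-1) + 2*(1)*conj(1)
  = (1) + (1) + (-2) + (-2) + (2)
  = 0.
Dividing by |G| = 8 gives 0/8 = 0, matching the row-orthogonality relation <chi_1, chi_4> = [chi_1 = chi_4].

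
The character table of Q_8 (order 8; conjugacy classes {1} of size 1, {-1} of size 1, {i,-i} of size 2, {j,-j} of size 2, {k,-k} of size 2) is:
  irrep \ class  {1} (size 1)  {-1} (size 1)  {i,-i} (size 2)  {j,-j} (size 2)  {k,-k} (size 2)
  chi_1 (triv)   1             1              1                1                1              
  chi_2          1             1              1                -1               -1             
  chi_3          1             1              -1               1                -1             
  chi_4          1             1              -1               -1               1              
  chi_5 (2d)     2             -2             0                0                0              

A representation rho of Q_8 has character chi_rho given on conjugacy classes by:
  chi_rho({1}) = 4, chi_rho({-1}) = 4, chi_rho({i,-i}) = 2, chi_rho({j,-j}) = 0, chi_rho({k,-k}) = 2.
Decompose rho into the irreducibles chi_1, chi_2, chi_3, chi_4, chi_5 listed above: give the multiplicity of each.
Multiplicities: chi_1: 2, chi_2: 1, chi_3: 0, chi_4: 1, chi_5: 0.

Solution. Use <chi_rho, chi> = (1/|G|) sum_C |C| * chi_rho(C) * conj(chi(C)) with |G| = 8 for each irreducible chi in the table:
  <chi_rho, chi_1> = (1/8)[1*(4)*conj(1) + 1*(4)*conj(1) + 2*(2)*conj(1) + 2*(0)*conj(1) + 2*(2)*conj(1)]
      = (1/8)[(4) + (4) + (4) + (0) + (4)] = 16/8 = 2
  <chi_rho, chi_2> = (1/8)[1*(4)*conj(1) + 1*(4)*conj(1) + 2*(2)*conj(1) + 2*(0)*conj(-1) + 2*(2)*conj(-1)]
      = (1/8)[(4) + (4) + (4) + (0) + (-4)] = 8/8 = 1
  <chi_rho, chi_3> = (1/8)[1*(4)*conj(1) + 1*(4)*conj(1) + 2*(2)*conj(-1) + 2*(0)*conj(1) + 2*(2)*conj(-1)]
      = (1/8)[(4) + (4) + (-4) + (0) + (-4)] = 0/8 = 0
  <chi_rho, chi_4> = (1/8)[1*(4)*conj(1) + 1*(4)*conj(1) + 2*(2)*conj(-1) + 2*(0)*conj(-1) + 2*(2)*conj(1)]
      = (1/8)[(4) + (4) + (-4) + (0) + (4)] = 8/8 = 1
  <chi_rho, chi_5> = (1/8)[1*(4)*conj(2) + 1*(4)*conj(-2) + 2*(2)*conj(0) + 2*(0)*conj(0) + 2*(2)*conj(0)]
      = (1/8)[(8) + (-8) + (0) + (0) + (0)] = 0/8 = 0
Dimension check: dim(rho) = sum (mult * dim) = 2*1 + 1*1 + 0*1 + 1*1 + 0*2 = 4 = chi_rho(e) = 4.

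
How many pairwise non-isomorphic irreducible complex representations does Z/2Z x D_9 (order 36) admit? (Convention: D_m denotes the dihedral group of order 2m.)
12

Proof sketch: The number of irreducible complex representations of a finite group equals its number of conjugacy classes. For a direct product, #classes(G x H) = #classes(G) * #classes(H). Z/2Z has 2 classes (abelian), D_9 has 6 classes, so 2 * 6 = 12, so Z/2Z x D_9 (order 36) has exactly 12 irreducible complex representations.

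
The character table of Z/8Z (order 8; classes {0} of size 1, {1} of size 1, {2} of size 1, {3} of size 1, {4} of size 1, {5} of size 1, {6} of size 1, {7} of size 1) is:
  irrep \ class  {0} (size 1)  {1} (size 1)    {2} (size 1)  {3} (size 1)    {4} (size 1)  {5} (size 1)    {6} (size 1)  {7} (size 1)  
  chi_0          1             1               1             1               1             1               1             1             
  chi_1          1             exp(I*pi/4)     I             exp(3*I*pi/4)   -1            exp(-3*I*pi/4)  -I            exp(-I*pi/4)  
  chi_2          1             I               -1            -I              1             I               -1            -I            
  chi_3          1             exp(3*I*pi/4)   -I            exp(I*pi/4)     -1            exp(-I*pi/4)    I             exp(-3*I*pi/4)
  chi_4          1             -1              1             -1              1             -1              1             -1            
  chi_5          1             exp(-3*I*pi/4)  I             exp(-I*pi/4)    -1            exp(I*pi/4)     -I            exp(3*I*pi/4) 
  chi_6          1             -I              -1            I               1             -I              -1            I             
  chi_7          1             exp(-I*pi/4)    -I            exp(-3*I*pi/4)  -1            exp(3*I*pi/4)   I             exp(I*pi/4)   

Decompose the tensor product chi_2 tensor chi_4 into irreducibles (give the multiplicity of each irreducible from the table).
chi_2 tensor chi_4 = chi_6 (all other irreducibles have multiplicity 0).

Why: The character of a tensor product is the pointwise product (chi_2 * chi_4)(C) = chi_2(C) * chi_4(C):
  {0}: (1)*(1), {1}: (I)*(-1), {2}: (-1)*(1), {3}: (-I)*(-1), {4}: (1)*(1), {5}: (I)*(-1), {6}: (-1)*(1), {7}: (-I)*(-1)
so (chi_2 * chi_4) takes values
  {0} -> 1, {1} -> -I, {2} -> -1, {3} -> I, {4} -> 1, {5} -> -I, {6} -> -1, {7} -> I.
Now take the inner product of this character with each irreducible chi from the table, <chi_2*chi_4, chi> = (1/8) sum_C |C| (chi_2*chi_4)(C) conj(chi(C)):
  <chi_2*chi_4, chi_0> = (1/8)[1*(1)*conj(1) + 1*(-I)*conj(1) + 1*(-1)*conj(1) + 1*(I)*conj(1) + 1*(1)*conj(1) + 1*(-I)*conj(1) + 1*(-1)*conj(1) + 1*(I)*conj(1)]
      = (1/8)[(1) + (-I) + (-1) + (I) + (1) + (-I) + (-1) + (I)] = 0/8 = 0
  <chi_2*chi_4, chi_1> = (1/8)[1*(1)*conj(1) + 1*(-I)*conj(exp(I*pi/4)) + 1*(-1)*conj(I) + 1*(I)*conj(exp(3*I*pi/4)) + 1*(1)*conj(-1) + 1*(-I)*conj(exp(-3*I*pi/4)) + 1*(-1)*conj(-I) + 1*(I)*conj(exp(-I*pi/4))]
      = (1/8)[(1) + (-exp(I*pi/4)) + (I) + (exp(-I*pi/4)) + (-1) + (-exp(-3*I*pi/4)) + (-I) + (exp(3*I*pi/4))] = 0/8 = 0
  <chi_2*chi_4, chi_2> = (1/8)[1*(1)*conj(1) + 1*(-I)*conj(I) + 1*(-1)*conj(-1) + 1*(I)*conj(-I) + 1*(1)*conj(1) + 1*(-I)*conj(I) + 1*(-1)*conj(-1) + 1*(I)*conj(-I)]
      = (1/8)[(1) + (-1) + (1) + (-1) + (1) + (-1) + (1) + (-1)] = 0/8 = 0
  <chi_2*chi_4, chi_3> = (1/8)[1*(1)*conj(1) + 1*(-I)*conj(exp(3*I*pi/4)) + 1*(-1)*conj(-I) + 1*(I)*conj(exp(I*pi/4)) + 1*(1)*conj(-1) + 1*(-I)*conj(exp(-I*pi/4)) + 1*(-1)*conj(I) + 1*(I)*conj(exp(-3*I*pi/4))]
      = (1/8)[(1) + (-exp(-I*pi/4)) + (-I) + (exp(I*pi/4)) + (-1) + (-exp(3*I*pi/4)) + (I) + (exp(-3*I*pi/4))] = 0/8 = 0
  <chi_2*chi_4, chi_4> = (1/8)[1*(1)*conj(1) + 1*(-I)*conj(-1) + 1*(-1)*conj(1) + 1*(I)*conj(-1) + 1*(1)*conj(1) + 1*(-I)*conj(-1) + 1*(-1)*conj(1) + 1*(I)*conj(-1)]
      = (1/8)[(1) + (I) + (-1) + (-I) + (1) + (I) + (-1) + (-I)] = 0/8 = 0
  <chi_2*chi_4, chi_5> = (1/8)[1*(1)*conj(1) + 1*(-I)*conj(exp(-3*I*pi/4)) + 1*(-1)*conj(I) + 1*(I)*conj(exp(-I*pi/4)) + 1*(1)*conj(-1) + 1*(-I)*conj(exp(I*pi/4)) + 1*(-1)*conj(-I) + 1*(I)*conj(exp(3*I*pi/4))]
      = (1/8)[(1) + (-exp(-3*I*pi/4)) + (I) + (exp(3*I*pi/4)) + (-1) + (-exp(I*pi/4)) + (-I) + (exp(-I*pi/4))] = 0/8 = 0
  <chi_2*chi_4, chi_6> = (1/8)[1*(1)*conj(1) + 1*(-I)*conj(-I) + 1*(-1)*conj(-1) + 1*(I)*conj(I) + 1*(1)*conj(1) + 1*(-I)*conj(-I) + 1*(-1)*conj(-1) + 1*(I)*conj(I)]
      = (1/8)[(1) + (1) + (1) + (1) + (1) + (1) + (1) + (1)] = 8/8 = 1
  <chi_2*chi_4, chi_7> = (1/8)[1*(1)*conj(1) + 1*(-I)*conj(exp(-I*pi/4)) + 1*(-1)*conj(-I) + 1*(I)*conj(exp(-3*I*pi/4)) + 1*(1)*conj(-1) + 1*(-I)*conj(exp(3*I*pi/4)) + 1*(-1)*conj(I) + 1*(I)*conj(exp(I*pi/4))]
      = (1/8)[(1) + (-exp(3*I*pi/4)) + (-I) + (exp(-3*I*pi/4)) + (-1) + (-exp(-I*pi/4)) + (I) + (exp(I*pi/4))] = 0/8 = 0
(Exp terms are combined using exp(i*s)*conj(exp(i*t)) = exp(i*(s-t)), and sums of them are collapsed using the identity that for every m > 1 the m distinct m-th roots of unity sum to 0, e.g. 1 + exp(2*I*pi/3) + exp(-2*I*pi/3) = 0.)
Hence the multiplicities are chi_6: 1. Dimension check: dim(chi_2)*dim(chi_4) = 1*1 = 1 and sum (mult * dim) = 1*1 = 1.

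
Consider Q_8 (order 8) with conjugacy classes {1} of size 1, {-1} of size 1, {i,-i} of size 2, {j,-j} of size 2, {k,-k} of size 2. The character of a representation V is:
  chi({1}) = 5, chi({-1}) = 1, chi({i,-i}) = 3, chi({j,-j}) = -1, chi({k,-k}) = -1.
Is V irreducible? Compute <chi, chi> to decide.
Not irreducible (reducible): <chi, chi> = 6 > 1.

Justification: <chi, chi> = (1/|G|) sum_C |C| * |chi(C)|^2 = (1/8)[1*|5|^2 + 1*|1|^2 + 2*|3|^2 + 2*|-1|^2 + 2*|-1|^2]
  = (1/8)[(25) + (1) + (18) + (2) + (2)] = 48/8 = 6.
A character is irreducible iff <chi, chi> = 1, so this representation is reducible.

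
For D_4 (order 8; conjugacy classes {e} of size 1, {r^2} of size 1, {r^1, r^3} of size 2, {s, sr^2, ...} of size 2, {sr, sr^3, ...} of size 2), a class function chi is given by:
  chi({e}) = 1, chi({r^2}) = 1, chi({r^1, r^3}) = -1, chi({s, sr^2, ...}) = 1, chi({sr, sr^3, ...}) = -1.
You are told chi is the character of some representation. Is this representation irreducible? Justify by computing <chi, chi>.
Irreducible: <chi, chi> = 1.

Why: <chi, chi> = (1/|G|) sum_C |C| * |chi(C)|^2 = (1/8)[1*|1|^2 + 1*|1|^2 + 2*|-1|^2 + 2*|1|^2 + 2*|-1|^2]
  = (1/8)[(1) + (1) + (2) + (2) + (2)] = 8/8 = 1.
A character is irreducible iff <chi, chi> = 1, so this representation is irreducible.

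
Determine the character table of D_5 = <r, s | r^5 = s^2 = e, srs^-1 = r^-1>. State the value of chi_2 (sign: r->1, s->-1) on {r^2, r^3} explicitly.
Conjugacy classes: {e} of size 1, {r^1, r^4} of size 2, {r^2, r^3} of size 2, {s, sr, ..., sr^4} of size 5.
Character table:
  irrep \ class              {e} (size 1)  {r^1, r^4} (size 2)  {r^2, r^3} (size 2)  {s, sr, ..., sr^4} (size 5)
  chi_1 (triv)               1             1                    1                    1                          
  chi_2 (sign: r->1, s->-1)  1             1                    1                    -1                         
  chi_3 (2d, j=1)            2             -1/2 + sqrt(5)/2     -sqrt(5)/2 - 1/2     0                          
  chi_4 (2d, j=2)            2             -sqrt(5)/2 - 1/2     -1/2 + sqrt(5)/2     0                          

Spot check: chi_2 (sign: r->1, s->-1) on {r^2, r^3} = 1.

Working: D_5 has order 2*5 = 10 with 4 conjugacy classes, hence 4 irreducibles. Sum of squared dims 1 + 1 + 4 + 4 = 10 = |G|. Linear characters come from the abelianisation; the 2-dimensional irreps have character r^k -> 2*cos(2*pi*j*k/5), reflections -> 0.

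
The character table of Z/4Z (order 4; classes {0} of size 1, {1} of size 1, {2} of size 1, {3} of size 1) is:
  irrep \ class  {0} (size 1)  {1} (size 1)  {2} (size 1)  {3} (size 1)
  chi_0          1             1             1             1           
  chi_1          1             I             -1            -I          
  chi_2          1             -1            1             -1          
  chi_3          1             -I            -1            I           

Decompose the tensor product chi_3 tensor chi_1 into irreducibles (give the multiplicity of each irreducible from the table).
chi_3 tensor chi_1 = chi_0 (all other irreducibles have multiplicity 0).

Reasoning: The character of a tensor product is the pointwise product (chi_3 * chi_1)(C) = chi_3(C) * chi_1(C):
  {0}: (1)*(1), {1}: (-I)*(I), {2}: (-1)*(-1), {3}: (I)*(-I)
so (chi_3 * chi_1) takes values
  {0} -> 1, {1} -> 1, {2} -> 1, {3} -> 1.
Now take the inner product of this character with each irreducible chi from the table, <chi_3*chi_1, chi> = (1/4) sum_C |C| (chi_3*chi_1)(C) conj(chi(C)):
  <chi_3*chi_1, chi_0> = (1/4)[1*(1)*conj(1) + 1*(1)*conj(1) + 1*(1)*conj(1) + 1*(1)*conj(1)]
      = (1/4)[(1) + (1) + (1) + (1)] = 4/4 = 1
  <chi_3*chi_1, chi_1> = (1/4)[1*(1)*conj(1) + 1*(1)*conj(I) + 1*(1)*conj(-1) + 1*(1)*conj(-I)]
      = (1/4)[(1) + (-I) + (-1) + (I)] = 0/4 = 0
  <chi_3*chi_1, chi_2> = (1/4)[1*(1)*conj(1) + 1*(1)*conj(-1) + 1*(1)*conj(1) + 1*(1)*conj(-1)]
      = (1/4)[(1) + (-1) + (1) + (-1)] = 0/4 = 0
  <chi_3*chi_1, chi_3> = (1/4)[1*(1)*conj(1) + 1*(1)*conj(-I) + 1*(1)*conj(-1) + 1*(1)*conj(I)]
      = (1/4)[(1) + (I) + (-1) + (-I)] = 0/4 = 0
(Exp terms are combined using exp(i*s)*conj(exp(i*t)) = exp(i*(s-t)), and sums of them are collapsed using the identity that for every m > 1 the m distinct m-th roots of unity sum to 0, e.g. 1 + exp(2*I*pi/3) + exp(-2*I*pi/3) = 0.)
Hence the multiplicities are chi_0: 1. Dimension check: dim(chi_3)*dim(chi_1) = 1*1 = 1 and sum (mult * dim) = 1*1 = 1.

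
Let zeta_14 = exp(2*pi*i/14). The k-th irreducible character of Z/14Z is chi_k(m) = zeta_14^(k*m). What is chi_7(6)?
chi_7(6) = zeta_14^42 = 1

chi_7(6) = zeta_14^(7*6) = zeta_14^42. Since zeta_14^14 = 1, this equals zeta_14^0 = exp(2*pi*i*0/14) = 1.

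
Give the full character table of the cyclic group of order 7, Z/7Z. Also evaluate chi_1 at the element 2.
Character table of Z/7Z (irreps indexed chi_0,...,chi_6 with chi_k(m) = zeta_7^(k*m), zeta_7 = exp(2*pi*i/7)):
  irrep \ class  {0} (size 1)  {1} (size 1)    {2} (size 1)    {3} (size 1)    {4} (size 1)    {5} (size 1)    {6} (size 1)  
  chi_0          1             1               1               1               1               1               1             
  chi_1          1             exp(2*I*pi/7)   exp(4*I*pi/7)   exp(6*I*pi/7)   exp(-6*I*pi/7)  exp(-4*I*pi/7)  exp(-2*I*pi/7)
  chi_2          1             exp(4*I*pi/7)   exp(-6*I*pi/7)  exp(-2*I*pi/7)  exp(2*I*pi/7)   exp(6*I*pi/7)   exp(-4*I*pi/7)
  chi_3          1             exp(6*I*pi/7)   exp(-2*I*pi/7)  exp(4*I*pi/7)   exp(-4*I*pi/7)  exp(2*I*pi/7)   exp(-6*I*pi/7)
  chi_4          1             exp(-6*I*pi/7)  exp(2*I*pi/7)   exp(-4*I*pi/7)  exp(4*I*pi/7)   exp(-2*I*pi/7)  exp(6*I*pi/7) 
  chi_5          1             exp(-4*I*pi/7)  exp(6*I*pi/7)   exp(2*I*pi/7)   exp(-2*I*pi/7)  exp(-6*I*pi/7)  exp(4*I*pi/7) 
  chi_6          1             exp(-2*I*pi/7)  exp(-4*I*pi/7)  exp(-6*I*pi/7)  exp(6*I*pi/7)   exp(4*I*pi/7)   exp(2*I*pi/7) 

Spot check: chi_1(2) = zeta_7^(1*2) = zeta_7^2 = exp(4*I*pi/7).

Working: Z/7Z is abelian, so all 7 irreducible complex representations are 1-dimensional. They are given by chi_k(m) = zeta_7^(k*m) for k = 0,...,6. Row orthogonality: sum_m chi_k(m) conj(chi_l(m)) = 7 * [k = l].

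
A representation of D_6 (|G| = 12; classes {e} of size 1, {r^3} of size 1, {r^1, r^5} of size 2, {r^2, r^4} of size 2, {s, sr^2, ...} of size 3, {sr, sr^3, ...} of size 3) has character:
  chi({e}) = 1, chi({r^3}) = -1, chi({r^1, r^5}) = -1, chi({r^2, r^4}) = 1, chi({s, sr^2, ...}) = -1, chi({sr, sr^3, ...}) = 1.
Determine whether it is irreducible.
Irreducible: <chi, chi> = 1.

Reasoning: <chi, chi> = (1/|G|) sum_C |C| * |chi(C)|^2 = (1/12)[1*|1|^2 + 1*|-1|^2 + 2*|-1|^2 + 2*|1|^2 + 3*|-1|^2 + 3*|1|^2]
  = (1/12)[(1) + (1) + (2) + (2) + (3) + (3)] = 12/12 = 1.
A character is irreducible iff <chi, chi> = 1, so this representation is irreducible.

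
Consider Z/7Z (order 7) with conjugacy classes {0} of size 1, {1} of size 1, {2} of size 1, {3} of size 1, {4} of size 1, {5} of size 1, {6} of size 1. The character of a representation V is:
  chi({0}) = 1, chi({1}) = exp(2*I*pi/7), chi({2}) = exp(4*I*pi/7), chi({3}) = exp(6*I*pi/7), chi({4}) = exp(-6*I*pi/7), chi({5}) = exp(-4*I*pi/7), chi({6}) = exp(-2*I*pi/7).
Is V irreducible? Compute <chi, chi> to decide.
Irreducible: <chi, chi> = 1.

Derivation: <chi, chi> = (1/|G|) sum_C |C| * |chi(C)|^2 = (1/7)[1*|1|^2 + 1*|exp(2*I*pi/7)|^2 + 1*|exp(4*I*pi/7)|^2 + 1*|exp(6*I*pi/7)|^2 + 1*|exp(-6*I*pi/7)|^2 + 1*|exp(-4*I*pi/7)|^2 + 1*|exp(-2*I*pi/7)|^2]
  = (1/7)[(1) + (1) + (1) + (1) + (1) + (1) + (1)] = 7/7 = 1.
(Exp terms are combined using exp(i*s)*conj(exp(i*t)) = exp(i*(s-t)), and sums of them are collapsed using the identity that for every m > 1 the m distinct m-th roots of unity sum to 0, e.g. 1 + exp(2*I*pi/3) + exp(-2*I*pi/3) = 0.)
A character is irreducible iff <chi, chi> = 1, so this representation is irreducible.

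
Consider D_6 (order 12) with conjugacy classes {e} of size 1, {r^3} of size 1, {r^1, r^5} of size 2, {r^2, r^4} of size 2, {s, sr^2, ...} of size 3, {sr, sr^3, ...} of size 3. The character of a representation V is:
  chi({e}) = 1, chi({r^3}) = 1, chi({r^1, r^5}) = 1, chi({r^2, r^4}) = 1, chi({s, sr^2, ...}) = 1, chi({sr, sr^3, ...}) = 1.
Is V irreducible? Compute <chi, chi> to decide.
Irreducible: <chi, chi> = 1.

Solution. <chi, chi> = (1/|G|) sum_C |C| * |chi(C)|^2 = (1/12)[1*|1|^2 + 1*|1|^2 + 2*|1|^2 + 2*|1|^2 + 3*|1|^2 + 3*|1|^2]
  = (1/12)[(1) + (1) + (2) + (2) + (3) + (3)] = 12/12 = 1.
A character is irreducible iff <chi, chi> = 1, so this representation is irreducible.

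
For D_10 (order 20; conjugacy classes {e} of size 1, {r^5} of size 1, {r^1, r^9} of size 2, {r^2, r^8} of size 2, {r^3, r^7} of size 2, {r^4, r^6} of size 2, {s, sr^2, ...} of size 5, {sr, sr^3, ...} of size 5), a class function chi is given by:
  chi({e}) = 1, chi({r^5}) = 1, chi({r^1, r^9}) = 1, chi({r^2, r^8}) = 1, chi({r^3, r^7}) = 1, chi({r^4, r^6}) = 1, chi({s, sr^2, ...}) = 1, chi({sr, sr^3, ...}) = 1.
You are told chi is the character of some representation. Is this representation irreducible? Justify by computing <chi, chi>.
Irreducible: <chi, chi> = 1.

Justification: <chi, chi> = (1/|G|) sum_C |C| * |chi(C)|^2 = (1/20)[1*|1|^2 + 1*|1|^2 + 2*|1|^2 + 2*|1|^2 + 2*|1|^2 + 2*|1|^2 + 5*|1|^2 + 5*|1|^2]
  = (1/20)[(1) + (1) + (2) + (2) + (2) + (2) + (5) + (5)] = 20/20 = 1.
A character is irreducible iff <chi, chi> = 1, so this representation is irreducible.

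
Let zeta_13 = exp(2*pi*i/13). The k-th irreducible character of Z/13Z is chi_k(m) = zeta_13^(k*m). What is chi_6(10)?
chi_6(10) = zeta_13^60 = exp(-10*I*pi/13)

Working: chi_6(10) = zeta_13^(6*10) = zeta_13^60. Since zeta_13^13 = 1, this equals zeta_13^8 = exp(2*pi*i*8/13) = exp(-10*I*pi/13).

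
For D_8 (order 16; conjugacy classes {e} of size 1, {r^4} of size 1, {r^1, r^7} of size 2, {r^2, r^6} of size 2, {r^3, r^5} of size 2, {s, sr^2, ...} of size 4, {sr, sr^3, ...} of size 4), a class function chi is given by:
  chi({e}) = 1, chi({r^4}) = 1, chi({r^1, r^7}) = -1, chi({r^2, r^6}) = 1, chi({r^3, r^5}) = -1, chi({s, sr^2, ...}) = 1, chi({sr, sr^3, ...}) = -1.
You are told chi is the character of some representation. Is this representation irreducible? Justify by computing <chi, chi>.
Irreducible: <chi, chi> = 1.

Why: <chi, chi> = (1/|G|) sum_C |C| * |chi(C)|^2 = (1/16)[1*|1|^2 + 1*|1|^2 + 2*|-1|^2 + 2*|1|^2 + 2*|-1|^2 + 4*|1|^2 + 4*|-1|^2]
  = (1/16)[(1) + (1) + (2) + (2) + (2) + (4) + (4)] = 16/16 = 1.
A character is irreducible iff <chi, chi> = 1, so this representation is irreducible.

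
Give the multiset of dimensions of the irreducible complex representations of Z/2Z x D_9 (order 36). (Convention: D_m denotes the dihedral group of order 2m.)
Dimensions: 1, 1, 1, 1, 2, 2, 2, 2, 2, 2, 2, 2

Explanation: There are 12 irreducibles (= number of conjugacy classes). Their dimensions d_i satisfy sum d_i^2 = |G| = 36: 1 + 1 + 1 + 1 + 4 + 4 + 4 + 4 + 4 + 4 + 4 + 4 = 36. (For the product with Z/2Z: each of the 2 1-dim characters of Z/2Z tensors with each irrep of D_9, giving 2 copies of each D_9-dimension.)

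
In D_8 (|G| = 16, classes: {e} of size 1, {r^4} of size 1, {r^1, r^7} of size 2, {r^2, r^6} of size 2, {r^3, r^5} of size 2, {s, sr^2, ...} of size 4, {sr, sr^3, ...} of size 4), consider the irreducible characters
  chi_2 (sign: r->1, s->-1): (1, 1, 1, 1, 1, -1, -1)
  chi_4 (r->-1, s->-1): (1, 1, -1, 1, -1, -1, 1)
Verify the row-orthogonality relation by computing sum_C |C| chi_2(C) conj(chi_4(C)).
Sum = 0; so <chi_2, chi_4> = 0 (distinct irreducibles are orthogonal).

Justification: Compute term by term over conjugacy classes (|C| * chi_2(C) * conj(chi_4(C))):
  1*(1)*conj(1) + 1*(1)*conj(1) + 2*(1)*conj(-1) + 2*(1)*conj(1) + 2*(1)*conj(-1) + 4*(-1)*conj(-1) + 4*(-1)*conj(1)
  = (1) + (1) + (-2) + (2) + (-2) + (4) + (-4)
  = 0.
Dividing by |G| = 16 gives 0/16 = 0, matching the row-orthogonality relation <chi_2, chi_4> = [chi_2 = chi_4].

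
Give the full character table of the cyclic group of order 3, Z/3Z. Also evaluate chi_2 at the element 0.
Character table of Z/3Z (irreps indexed chi_0,...,chi_2 with chi_k(m) = zeta_3^(k*m), zeta_3 = exp(2*pi*i/3)):
  irrep \ class  {0} (size 1)  {1} (size 1)    {2} (size 1)  
  chi_0          1             1               1             
  chi_1          1             exp(2*I*pi/3)   exp(-2*I*pi/3)
  chi_2          1             exp(-2*I*pi/3)  exp(2*I*pi/3) 

Spot check: chi_2(0) = zeta_3^(2*0) = zeta_3^0 = 1.

Argument: Z/3Z is abelian, so all 3 irreducible complex representations are 1-dimensional. They are given by chi_k(m) = zeta_3^(k*m) for k = 0,...,2. Row orthogonality: sum_m chi_k(m) conj(chi_l(m)) = 3 * [k = l].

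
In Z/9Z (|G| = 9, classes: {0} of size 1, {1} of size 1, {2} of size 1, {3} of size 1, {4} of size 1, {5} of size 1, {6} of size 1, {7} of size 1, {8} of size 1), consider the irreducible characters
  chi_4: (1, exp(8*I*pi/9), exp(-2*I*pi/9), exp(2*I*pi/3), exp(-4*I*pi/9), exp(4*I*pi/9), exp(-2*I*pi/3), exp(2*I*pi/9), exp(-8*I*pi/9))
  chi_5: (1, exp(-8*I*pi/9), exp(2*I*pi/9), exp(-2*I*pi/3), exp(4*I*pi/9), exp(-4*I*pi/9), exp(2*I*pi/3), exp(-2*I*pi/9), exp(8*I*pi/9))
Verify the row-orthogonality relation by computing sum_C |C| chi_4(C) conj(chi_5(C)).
Sum = 0; so <chi_4, chi_5> = 0 (distinct irreducibles are orthogonal).

Solution. Compute term by term over conjugacy classes (|C| * chi_4(C) * conj(chi_5(C))):
  1*(1)*conj(1) + 1*(exp(8*I*pi/9))*conj(exp(-8*I*pi/9)) + 1*(exp(-2*I*pi/9))*conj(exp(2*I*pi/9)) + 1*(exp(2*I*pi/3))*conj(exp(-2*I*pi/3)) + 1*(exp(-4*I*pi/9))*conj(exp(4*I*pi/9)) + 1*(exp(4*I*pi/9))*conj(exp(-4*I*pi/9)) + 1*(exp(-2*I*pi/3))*conj(exp(2*I*pi/3)) + 1*(exp(2*I*pi/9))*conj(exp(-2*I*pi/9)) + 1*(exp(-8*I*pi/9))*conj(exp(8*I*pi/9))
  = (1) + (exp(-2*I*pi/9)) + (exp(-4*I*pi/9)) + (exp(-2*I*pi/3)) + (exp(-8*I*pi/9)) + (exp(8*I*pi/9)) + (exp(2*I*pi/3)) + (exp(4*I*pi/9)) + (exp(2*I*pi/9))
  = 0.
(Exp terms are combined using exp(i*s)*conj(exp(i*t)) = exp(i*(s-t)), and sums of them are collapsed using the identity that for every m > 1 the m distinct m-th roots of unity sum to 0, e.g. 1 + exp(2*I*pi/3) + exp(-2*I*pi/3) = 0.)
Dividing by |G| = 9 gives 0/9 = 0, matching the row-orthogonality relation <chi_4, chi_5> = [chi_4 = chi_5].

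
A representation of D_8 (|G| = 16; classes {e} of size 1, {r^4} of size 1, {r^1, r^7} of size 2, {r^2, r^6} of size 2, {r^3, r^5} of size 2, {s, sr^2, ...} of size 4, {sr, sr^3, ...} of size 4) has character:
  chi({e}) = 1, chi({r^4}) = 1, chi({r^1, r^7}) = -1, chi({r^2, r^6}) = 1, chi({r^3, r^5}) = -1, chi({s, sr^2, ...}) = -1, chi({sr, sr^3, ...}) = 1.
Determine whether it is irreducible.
Irreducible: <chi, chi> = 1.

Argument: <chi, chi> = (1/|G|) sum_C |C| * |chi(C)|^2 = (1/16)[1*|1|^2 + 1*|1|^2 + 2*|-1|^2 + 2*|1|^2 + 2*|-1|^2 + 4*|-1|^2 + 4*|1|^2]
  = (1/16)[(1) + (1) + (2) + (2) + (2) + (4) + (4)] = 16/16 = 1.
A character is irreducible iff <chi, chi> = 1, so this representation is irreducible.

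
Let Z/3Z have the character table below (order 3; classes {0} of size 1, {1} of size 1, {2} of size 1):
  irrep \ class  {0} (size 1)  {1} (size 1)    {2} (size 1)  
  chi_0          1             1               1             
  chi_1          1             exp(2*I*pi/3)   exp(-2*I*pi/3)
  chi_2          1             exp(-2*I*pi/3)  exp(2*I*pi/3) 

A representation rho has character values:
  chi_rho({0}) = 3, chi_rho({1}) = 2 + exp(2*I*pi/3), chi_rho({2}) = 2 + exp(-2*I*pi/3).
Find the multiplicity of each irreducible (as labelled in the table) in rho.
Multiplicities: chi_0: 2, chi_1: 1, chi_2: 0.

Proof sketch: Use <chi_rho, chi> = (1/|G|) sum_C |C| * chi_rho(C) * conj(chi(C)) with |G| = 3 for each irreducible chi in the table:
  <chi_rho, chi_0> = (1/3)[1*(3)*conj(1) + 1*(2 + exp(2*I*pi/3))*conj(1) + 1*(2 + exp(-2*I*pi/3))*conj(1)]
      = (1/3)[(3) + (2 + exp(2*I*pi/3)) + (2 + exp(-2*I*pi/3))] = 6/3 = 2
  <chi_rho, chi_1> = (1/3)[1*(3)*conj(1) + 1*(2 + exp(2*I*pi/3))*conj(exp(2*I*pi/3)) + 1*(2 + exp(-2*I*pi/3))*conj(exp(-2*I*pi/3))]
      = (1/3)[(3) + (1 + 2*exp(-2*I*pi/3)) + (1 + 2*exp(2*I*pi/3))] = 3/3 = 1
  <chi_rho, chi_2> = (1/3)[1*(3)*conj(1) + 1*(2 + exp(2*I*pi/3))*conj(exp(-2*I*pi/3)) + 1*(2 + exp(-2*I*pi/3))*conj(exp(2*I*pi/3))]
      = (1/3)[(3) + (exp(-2*I*pi/3) + 2*exp(2*I*pi/3)) + (2*exp(-2*I*pi/3) + exp(2*I*pi/3))] = 0/3 = 0
(Exp terms are combined using exp(i*s)*conj(exp(i*t)) = exp(i*(s-t)), and sums of them are collapsed using the identity that for every m > 1 the m distinct m-th roots of unity sum to 0, e.g. 1 + exp(2*I*pi/3) + exp(-2*I*pi/3) = 0.)
Dimension check: dim(rho) = sum (mult * dim) = 2*1 + 1*1 + 0*1 = 3 = chi_rho(e) = 3.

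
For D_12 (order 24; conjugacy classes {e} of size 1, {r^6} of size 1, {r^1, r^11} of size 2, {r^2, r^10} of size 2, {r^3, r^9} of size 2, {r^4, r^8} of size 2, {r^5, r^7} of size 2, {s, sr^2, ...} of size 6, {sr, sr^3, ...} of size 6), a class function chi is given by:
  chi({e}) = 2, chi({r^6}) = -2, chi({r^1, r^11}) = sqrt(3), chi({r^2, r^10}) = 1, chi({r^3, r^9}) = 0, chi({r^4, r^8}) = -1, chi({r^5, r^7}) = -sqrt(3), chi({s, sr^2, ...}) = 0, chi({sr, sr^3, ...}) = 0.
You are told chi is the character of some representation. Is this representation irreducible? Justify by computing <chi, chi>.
Irreducible: <chi, chi> = 1.

Solution. <chi, chi> = (1/|G|) sum_C |C| * |chi(C)|^2 = (1/24)[1*|2|^2 + 1*|-2|^2 + 2*|sqrt(3)|^2 + 2*|1|^2 + 2*|0|^2 + 2*|-1|^2 + 2*|-sqrt(3)|^2 + 6*|0|^2 + 6*|0|^2]
  = (1/24)[(4) + (4) + (6) + (2) + (0) + (2) + (6) + (0) + (0)] = 24/24 = 1.
A character is irreducible iff <chi, chi> = 1, so this representation is irreducible.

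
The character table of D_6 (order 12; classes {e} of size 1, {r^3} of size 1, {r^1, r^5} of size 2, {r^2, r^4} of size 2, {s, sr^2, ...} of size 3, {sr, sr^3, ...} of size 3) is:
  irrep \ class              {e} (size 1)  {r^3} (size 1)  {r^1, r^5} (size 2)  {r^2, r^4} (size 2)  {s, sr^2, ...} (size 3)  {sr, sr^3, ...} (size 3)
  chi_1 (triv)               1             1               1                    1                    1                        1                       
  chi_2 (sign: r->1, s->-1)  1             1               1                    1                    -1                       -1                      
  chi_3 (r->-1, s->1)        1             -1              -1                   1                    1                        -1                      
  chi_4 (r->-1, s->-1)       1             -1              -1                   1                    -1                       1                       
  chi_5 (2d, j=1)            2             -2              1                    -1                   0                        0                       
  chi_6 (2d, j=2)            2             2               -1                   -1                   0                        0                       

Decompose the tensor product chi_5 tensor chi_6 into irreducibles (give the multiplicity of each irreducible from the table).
chi_5 tensor chi_6 = chi_3 + chi_4 + chi_5 (all other irreducibles have multiplicity 0).

Explanation: The character of a tensor product is the pointwise product (chi_5 * chi_6)(C) = chi_5(C) * chi_6(C):
  {e}: (2)*(2), {r^3}: (-2)*(2), {r^1, r^5}: (1)*(-1), {r^2, r^4}: (-1)*(-1), {s, sr^2, ...}: (0)*(0), {sr, sr^3, ...}: (0)*(0)
so (chi_5 * chi_6) takes values
  {e} -> 4, {r^3} -> -4, {r^1, r^5} -> -1, {r^2, r^4} -> 1, {s, sr^2, ...} -> 0, {sr, sr^3, ...} -> 0.
Now take the inner product of this character with each irreducible chi from the table, <chi_5*chi_6, chi> = (1/12) sum_C |C| (chi_5*chi_6)(C) conj(chi(C)):
  <chi_5*chi_6, chi_1> = (1/12)[1*(4)*conj(1) + 1*(-4)*conj(1) + 2*(-1)*conj(1) + 2*(1)*conj(1) + 3*(0)*conj(1) + 3*(0)*conj(1)]
      = (1/12)[(4) + (-4) + (-2) + (2) + (0) + (0)] = 0/12 = 0
  <chi_5*chi_6, chi_2> = (1/12)[1*(4)*conj(1) + 1*(-4)*conj(1) + 2*(-1)*conj(1) + 2*(1)*conj(1) + 3*(0)*conj(-1) + 3*(0)*conj(-1)]
      = (1/12)[(4) + (-4) + (-2) + (2) + (0) + (0)] = 0/12 = 0
  <chi_5*chi_6, chi_3> = (1/12)[1*(4)*conj(1) + 1*(-4)*conj(-1) + 2*(-1)*conj(-1) + 2*(1)*conj(1) + 3*(0)*conj(1) + 3*(0)*conj(-1)]
      = (1/12)[(4) + (4) + (2) + (2) + (0) + (0)] = 12/12 = 1
  <chi_5*chi_6, chi_4> = (1/12)[1*(4)*conj(1) + 1*(-4)*conj(-1) + 2*(-1)*conj(-1) + 2*(1)*conj(1) + 3*(0)*conj(-1) + 3*(0)*conj(1)]
      = (1/12)[(4) + (4) + (2) + (2) + (0) + (0)] = 12/12 = 1
  <chi_5*chi_6, chi_5> = (1/12)[1*(4)*conj(2) + 1*(-4)*conj(-2) + 2*(-1)*conj(1) + 2*(1)*conj(-1) + 3*(0)*conj(0) + 3*(0)*conj(0)]
      = (1/12)[(8) + (8) + (-2) + (-2) + (0) + (0)] = 12/12 = 1
  <chi_5*chi_6, chi_6> = (1/12)[1*(4)*conj(2) + 1*(-4)*conj(2) + 2*(-1)*conj(-1) + 2*(1)*conj(-1) + 3*(0)*conj(0) + 3*(0)*conj(0)]
      = (1/12)[(8) + (-8) + (2) + (-2) + (0) + (0)] = 0/12 = 0
Hence the multiplicities are chi_3: 1, chi_4: 1, chi_5: 1. Dimension check: dim(chi_5)*dim(chi_6) = 2*2 = 4 and sum (mult * dim) = 1*1 + 1*1 + 1*2 = 4.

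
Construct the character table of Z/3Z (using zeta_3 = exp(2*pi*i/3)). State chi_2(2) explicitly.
Character table of Z/3Z (irreps indexed chi_0,...,chi_2 with chi_k(m) = zeta_3^(k*m), zeta_3 = exp(2*pi*i/3)):
  irrep \ class  {0} (size 1)  {1} (size 1)    {2} (size 1)  
  chi_0          1             1               1             
  chi_1          1             exp(2*I*pi/3)   exp(-2*I*pi/3)
  chi_2          1             exp(-2*I*pi/3)  exp(2*I*pi/3) 

Spot check: chi_2(2) = zeta_3^(2*2) = zeta_3^4 = exp(2*I*pi/3).

Why: Z/3Z is abelian, so all 3 irreducible complex representations are 1-dimensional. They are given by chi_k(m) = zeta_3^(k*m) for k = 0,...,2. Row orthogonality: sum_m chi_k(m) conj(chi_l(m)) = 3 * [k = l].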